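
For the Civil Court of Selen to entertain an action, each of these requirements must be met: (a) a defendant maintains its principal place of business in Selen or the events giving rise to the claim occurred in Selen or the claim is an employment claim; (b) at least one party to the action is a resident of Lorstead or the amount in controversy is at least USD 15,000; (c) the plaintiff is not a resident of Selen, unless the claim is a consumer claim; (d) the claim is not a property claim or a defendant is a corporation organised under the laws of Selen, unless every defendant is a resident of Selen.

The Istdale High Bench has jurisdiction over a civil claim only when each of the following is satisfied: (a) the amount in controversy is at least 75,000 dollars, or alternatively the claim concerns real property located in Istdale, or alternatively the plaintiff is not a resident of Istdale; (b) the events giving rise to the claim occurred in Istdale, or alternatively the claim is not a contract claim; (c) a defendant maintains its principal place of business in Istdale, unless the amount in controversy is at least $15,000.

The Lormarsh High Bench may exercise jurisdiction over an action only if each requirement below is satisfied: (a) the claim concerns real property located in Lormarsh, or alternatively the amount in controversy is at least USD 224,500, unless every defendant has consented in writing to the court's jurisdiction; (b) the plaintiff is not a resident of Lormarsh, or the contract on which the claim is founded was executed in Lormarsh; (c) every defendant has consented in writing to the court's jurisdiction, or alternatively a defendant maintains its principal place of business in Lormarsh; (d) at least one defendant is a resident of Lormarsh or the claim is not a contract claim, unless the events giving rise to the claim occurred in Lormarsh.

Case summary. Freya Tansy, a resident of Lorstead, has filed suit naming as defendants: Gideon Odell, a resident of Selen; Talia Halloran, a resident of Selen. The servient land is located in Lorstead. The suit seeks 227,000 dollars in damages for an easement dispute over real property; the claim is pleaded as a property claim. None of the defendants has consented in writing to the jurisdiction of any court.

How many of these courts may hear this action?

1

The Civil Court of Selen:
  (a) No defendant is a corporation; the operative events occurred in Lorstead, not Selen; the claim is a property claim, not an employment claim — every alternative fails. Not met.
  (b) Freya Tansy resides in Lorstead, so one alternative holds. Satisfied.
  (c) The plaintiff resides in Lorstead, which is not Selen. Condition met.
  (d) The claim is a property claim; no defendant is a corporation — no alternative holds. But the defendants reside as follows — Gideon Odell in Selen, Talia Halloran in Selen — all in Selen, and the 'unless' clause therefore excuses the requirement. Met.
  → No jurisdiction.
The Istdale High Bench:
  (a) The amount in controversy is USD 227,000, which meets the 75,000 dollars floor, so one alternative holds. Satisfied.
  (b) The claim is a property claim, not a contract claim — that alternative is enough. Condition met.
  (c) No defendant is a corporation. The proviso rescues it, though: the amount in controversy is USD 227,000, which meets the 15,000 dollars floor. Condition met.
  → Jurisdiction lies.
The Lormarsh High Bench:
  (a) The amount in controversy is 227,000 dollars, which meets the 224,500 dollars floor, so one alternative holds. Condition met.
  (b) The plaintiff resides in Lorstead, which is not Lormarsh, which satisfies one of the alternatives. Condition met.
  (c) No such written consent has been filed; no defendant is a corporation — no alternative holds. Not satisfied.
  (d) The claim is a property claim, not a contract claim, so one alternative holds. Met.
  → Not every requirement is met — no jurisdiction.
Courts with jurisdiction: the Istdale High Bench — 1 in total.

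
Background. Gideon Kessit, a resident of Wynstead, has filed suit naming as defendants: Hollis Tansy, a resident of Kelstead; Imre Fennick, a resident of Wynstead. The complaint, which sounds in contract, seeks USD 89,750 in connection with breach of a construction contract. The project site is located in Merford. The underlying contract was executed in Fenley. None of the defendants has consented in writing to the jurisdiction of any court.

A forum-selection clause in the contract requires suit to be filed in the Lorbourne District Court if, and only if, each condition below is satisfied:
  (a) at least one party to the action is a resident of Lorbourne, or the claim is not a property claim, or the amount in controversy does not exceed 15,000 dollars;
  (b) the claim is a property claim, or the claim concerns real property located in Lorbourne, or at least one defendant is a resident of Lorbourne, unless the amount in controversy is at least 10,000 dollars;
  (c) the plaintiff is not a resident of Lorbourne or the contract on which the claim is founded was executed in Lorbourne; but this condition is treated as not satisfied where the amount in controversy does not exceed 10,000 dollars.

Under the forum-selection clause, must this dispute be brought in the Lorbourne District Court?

Yes

The Lorbourne District Court:
  (a) The claim is a contract claim, not a property claim, so this disjunct is met. Met.
  (b) The claim is a contract claim, not a property claim; the claim does not concern real property; no defendant resides in Lorbourne (they reside in Kelstead, Wynstead) — none of the alternatives is met. The proviso rescues it, though: the amount in controversy is $89,750, which meets the $10,000 floor. Satisfied.
  (c) The plaintiff resides in Wynstead, which is not Lorbourne, which satisfies one of the alternatives. The carve-out does not apply: the amount in controversy is USD 89,750, above the $10,000 ceiling. Condition met.
  → Forum clause is triggered.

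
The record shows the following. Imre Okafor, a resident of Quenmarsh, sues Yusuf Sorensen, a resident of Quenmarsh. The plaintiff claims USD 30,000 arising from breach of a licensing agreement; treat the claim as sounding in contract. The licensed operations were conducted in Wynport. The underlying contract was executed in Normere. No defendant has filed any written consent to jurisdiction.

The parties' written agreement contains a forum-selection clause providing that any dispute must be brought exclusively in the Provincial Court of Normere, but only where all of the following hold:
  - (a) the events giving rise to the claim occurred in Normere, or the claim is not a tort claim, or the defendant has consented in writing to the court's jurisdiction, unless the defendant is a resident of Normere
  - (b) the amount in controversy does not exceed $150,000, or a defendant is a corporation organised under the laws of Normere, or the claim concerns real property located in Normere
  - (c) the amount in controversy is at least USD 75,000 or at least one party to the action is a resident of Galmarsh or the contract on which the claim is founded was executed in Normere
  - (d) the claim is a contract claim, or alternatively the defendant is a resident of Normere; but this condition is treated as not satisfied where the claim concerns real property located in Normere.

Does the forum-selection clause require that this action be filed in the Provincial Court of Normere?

Yes

The Provincial Court of Normere:
  (a) The claim is a contract claim, not a tort claim, which satisfies one of the alternatives. Condition met.
  (b) The amount in controversy is USD 30,000, within the USD 150,000 ceiling, which satisfies one of the alternatives. Condition met.
  (c) The contract was executed in Normere, so one alternative holds. Met.
  (d) The claim is a contract claim, so this disjunct is met. The exception is not triggered, since the claim does not concern real property. Satisfied.
  → The clause applies.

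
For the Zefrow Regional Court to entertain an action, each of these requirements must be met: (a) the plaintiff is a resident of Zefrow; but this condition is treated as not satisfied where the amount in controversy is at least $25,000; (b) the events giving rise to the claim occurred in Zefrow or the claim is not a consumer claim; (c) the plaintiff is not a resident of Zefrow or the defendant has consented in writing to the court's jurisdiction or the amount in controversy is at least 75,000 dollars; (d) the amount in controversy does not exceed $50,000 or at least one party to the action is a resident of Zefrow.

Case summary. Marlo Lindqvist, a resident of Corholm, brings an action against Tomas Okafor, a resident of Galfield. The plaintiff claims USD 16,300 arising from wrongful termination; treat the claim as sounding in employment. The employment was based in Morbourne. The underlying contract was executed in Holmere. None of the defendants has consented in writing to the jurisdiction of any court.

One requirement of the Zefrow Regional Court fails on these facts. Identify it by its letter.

(a)

The Zefrow Regional Court:
  (a) The plaintiff resides in Corholm, not Zefrow. Fails.
  (b) The claim is an employment claim, not a consumer claim, so one alternative holds. Satisfied.
  (c) The plaintiff resides in Corholm, which is not Zefrow, so this disjunct is met. Condition met.
  (d) The amount in controversy is USD 16,300, within the USD 50,000 ceiling, so this disjunct is met. Condition met.
Only condition (a) fails.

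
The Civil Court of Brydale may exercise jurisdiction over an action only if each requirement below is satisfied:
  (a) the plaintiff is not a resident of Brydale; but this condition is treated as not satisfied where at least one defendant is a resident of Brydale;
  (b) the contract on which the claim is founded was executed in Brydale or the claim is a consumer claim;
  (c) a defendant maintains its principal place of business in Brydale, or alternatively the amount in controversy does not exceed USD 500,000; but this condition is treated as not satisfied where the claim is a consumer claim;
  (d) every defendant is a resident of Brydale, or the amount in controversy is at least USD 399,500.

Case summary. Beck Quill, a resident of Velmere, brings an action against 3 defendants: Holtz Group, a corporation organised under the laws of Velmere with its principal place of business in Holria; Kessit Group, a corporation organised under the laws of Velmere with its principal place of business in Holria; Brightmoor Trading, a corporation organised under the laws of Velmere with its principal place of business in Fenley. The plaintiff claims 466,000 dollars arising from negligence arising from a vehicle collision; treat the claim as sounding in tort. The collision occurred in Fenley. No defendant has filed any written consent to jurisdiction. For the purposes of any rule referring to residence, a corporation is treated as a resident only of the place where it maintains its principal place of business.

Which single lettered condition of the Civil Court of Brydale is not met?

The Civil Court of Brydale:
  (a) The plaintiff resides in Velmere, which is not Brydale. The carve-out does not apply: no defendant resides in Brydale (they reside in Holria, Holria, Fenley). Condition met.
  (b) No contract (and hence no place of execution) is alleged; the claim is a tort claim, not a consumer claim — every alternative fails. Not met.
  (c) The amount in controversy is 466,000 dollars, within the 500,000 dollars ceiling, which satisfies one of the alternatives. The carve-out does not apply: the claim is a tort claim, not a consumer claim. Condition met.
  (d) The amount in controversy is 466,000 dollars, which meets the 399,500 dollars floor, so this disjunct is met. Condition met.
Only condition (b) fails.

(b)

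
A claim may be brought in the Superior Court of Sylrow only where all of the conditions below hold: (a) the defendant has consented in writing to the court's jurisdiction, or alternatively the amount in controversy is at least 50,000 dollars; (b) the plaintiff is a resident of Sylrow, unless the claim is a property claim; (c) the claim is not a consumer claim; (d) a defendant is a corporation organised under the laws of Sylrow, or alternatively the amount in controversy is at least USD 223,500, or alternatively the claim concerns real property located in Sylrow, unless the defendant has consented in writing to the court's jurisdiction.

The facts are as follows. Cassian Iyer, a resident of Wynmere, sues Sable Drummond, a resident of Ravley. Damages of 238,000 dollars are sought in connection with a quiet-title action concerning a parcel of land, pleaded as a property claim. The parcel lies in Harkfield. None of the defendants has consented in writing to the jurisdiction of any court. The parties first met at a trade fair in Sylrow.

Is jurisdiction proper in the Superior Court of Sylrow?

The Superior Court of Sylrow:
  (a) The amount in controversy is 238,000 dollars, which meets the 50,000 dollars floor, which satisfies one of the alternatives. Condition met.
  (b) The plaintiff resides in Wynmere, not Sylrow. However, the claim is a property claim, so the 'unless' proviso supplies this condition. Satisfied.
  (c) The claim is a property claim, not a consumer claim. Satisfied.
  (d) The amount in controversy is $238,000, which meets the $223,500 floor — that alternative is enough. Satisfied.
  → All conditions met; jurisdiction exists.

Yes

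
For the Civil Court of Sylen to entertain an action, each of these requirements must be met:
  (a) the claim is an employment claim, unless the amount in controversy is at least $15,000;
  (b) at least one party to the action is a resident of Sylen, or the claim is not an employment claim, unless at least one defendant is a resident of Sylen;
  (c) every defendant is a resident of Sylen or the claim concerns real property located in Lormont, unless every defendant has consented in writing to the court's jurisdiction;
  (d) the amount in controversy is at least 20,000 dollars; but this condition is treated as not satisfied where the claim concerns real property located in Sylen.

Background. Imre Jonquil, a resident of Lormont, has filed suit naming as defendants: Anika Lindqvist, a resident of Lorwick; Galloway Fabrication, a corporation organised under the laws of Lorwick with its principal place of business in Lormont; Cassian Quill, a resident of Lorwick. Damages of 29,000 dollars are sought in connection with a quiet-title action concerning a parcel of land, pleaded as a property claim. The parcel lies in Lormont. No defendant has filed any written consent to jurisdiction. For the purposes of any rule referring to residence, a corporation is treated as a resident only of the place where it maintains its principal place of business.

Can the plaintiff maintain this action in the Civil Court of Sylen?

Yes

The Civil Court of Sylen:
  (a) The claim is a property claim, not an employment claim. However, the amount in controversy is $29,000, which meets the USD 15,000 floor, so the 'unless' proviso supplies this condition. Condition met.
  (b) The claim is a property claim, not an employment claim, so this disjunct is met. Met.
  (c) The property lies in Lormont — that alternative is enough. Met.
  (d) The amount in controversy is USD 29,000, which meets the 20,000 dollars floor. And the carve-out is inapplicable — the property lies in Lormont, not Sylen. Satisfied.
  → All conditions met; jurisdiction exists.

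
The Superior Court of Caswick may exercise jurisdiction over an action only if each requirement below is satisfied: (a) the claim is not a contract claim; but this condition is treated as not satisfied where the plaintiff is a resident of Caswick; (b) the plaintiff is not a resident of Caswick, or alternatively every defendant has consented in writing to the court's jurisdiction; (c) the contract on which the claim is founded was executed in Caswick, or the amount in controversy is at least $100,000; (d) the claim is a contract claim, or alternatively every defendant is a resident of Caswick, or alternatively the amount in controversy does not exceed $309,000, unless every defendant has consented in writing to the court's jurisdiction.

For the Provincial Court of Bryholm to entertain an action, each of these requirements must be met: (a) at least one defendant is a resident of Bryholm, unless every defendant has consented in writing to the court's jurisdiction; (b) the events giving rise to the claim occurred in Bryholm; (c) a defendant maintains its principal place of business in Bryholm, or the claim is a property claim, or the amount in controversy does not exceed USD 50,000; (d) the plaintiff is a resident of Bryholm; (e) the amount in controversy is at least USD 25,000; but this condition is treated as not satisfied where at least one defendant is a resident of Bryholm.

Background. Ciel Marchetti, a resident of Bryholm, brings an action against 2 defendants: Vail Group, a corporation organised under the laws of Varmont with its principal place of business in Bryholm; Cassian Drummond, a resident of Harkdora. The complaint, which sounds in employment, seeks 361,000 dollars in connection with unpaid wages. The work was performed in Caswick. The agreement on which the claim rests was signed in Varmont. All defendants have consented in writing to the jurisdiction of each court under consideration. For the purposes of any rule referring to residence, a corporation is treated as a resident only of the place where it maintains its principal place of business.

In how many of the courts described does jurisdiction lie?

1

The Superior Court of Caswick:
  (a) The claim is an employment claim, not a contract claim. And the carve-out is inapplicable — the plaintiff resides in Bryholm, not Caswick. Condition met.
  (b) The plaintiff resides in Bryholm, which is not Caswick — that alternative is enough. Met.
  (c) The amount in controversy is $361,000, which meets the 100,000 dollars floor, so one alternative holds. Condition met.
  (d) The claim is an employment claim, not a contract claim; the defendants reside as follows — Vail Group in Bryholm, Cassian Drummond in Harkdora — not all in Caswick; the amount in controversy is $361,000, above the 309,000 dollars ceiling — every alternative fails. The proviso rescues it, though: every defendant has filed written consent. Met.
  → Jurisdiction lies.
The Provincial Court of Bryholm:
  (a) Vail Group resides in Bryholm. Met.
  (b) The operative events occurred in Caswick, not Bryholm. Condition not met.
  (c) Vail Group has its principal place of business in Bryholm, so one alternative holds. Satisfied.
  (d) The plaintiff resides in Bryholm. Condition met.
  (e) The amount in controversy is $361,000, which meets the USD 25,000 floor. But Vail Group resides in Bryholm, triggering the carve-out and defeating this condition. Not met.
  → Not every requirement is met — no jurisdiction.
Courts with jurisdiction: the Superior Court of Caswick — 1 in total.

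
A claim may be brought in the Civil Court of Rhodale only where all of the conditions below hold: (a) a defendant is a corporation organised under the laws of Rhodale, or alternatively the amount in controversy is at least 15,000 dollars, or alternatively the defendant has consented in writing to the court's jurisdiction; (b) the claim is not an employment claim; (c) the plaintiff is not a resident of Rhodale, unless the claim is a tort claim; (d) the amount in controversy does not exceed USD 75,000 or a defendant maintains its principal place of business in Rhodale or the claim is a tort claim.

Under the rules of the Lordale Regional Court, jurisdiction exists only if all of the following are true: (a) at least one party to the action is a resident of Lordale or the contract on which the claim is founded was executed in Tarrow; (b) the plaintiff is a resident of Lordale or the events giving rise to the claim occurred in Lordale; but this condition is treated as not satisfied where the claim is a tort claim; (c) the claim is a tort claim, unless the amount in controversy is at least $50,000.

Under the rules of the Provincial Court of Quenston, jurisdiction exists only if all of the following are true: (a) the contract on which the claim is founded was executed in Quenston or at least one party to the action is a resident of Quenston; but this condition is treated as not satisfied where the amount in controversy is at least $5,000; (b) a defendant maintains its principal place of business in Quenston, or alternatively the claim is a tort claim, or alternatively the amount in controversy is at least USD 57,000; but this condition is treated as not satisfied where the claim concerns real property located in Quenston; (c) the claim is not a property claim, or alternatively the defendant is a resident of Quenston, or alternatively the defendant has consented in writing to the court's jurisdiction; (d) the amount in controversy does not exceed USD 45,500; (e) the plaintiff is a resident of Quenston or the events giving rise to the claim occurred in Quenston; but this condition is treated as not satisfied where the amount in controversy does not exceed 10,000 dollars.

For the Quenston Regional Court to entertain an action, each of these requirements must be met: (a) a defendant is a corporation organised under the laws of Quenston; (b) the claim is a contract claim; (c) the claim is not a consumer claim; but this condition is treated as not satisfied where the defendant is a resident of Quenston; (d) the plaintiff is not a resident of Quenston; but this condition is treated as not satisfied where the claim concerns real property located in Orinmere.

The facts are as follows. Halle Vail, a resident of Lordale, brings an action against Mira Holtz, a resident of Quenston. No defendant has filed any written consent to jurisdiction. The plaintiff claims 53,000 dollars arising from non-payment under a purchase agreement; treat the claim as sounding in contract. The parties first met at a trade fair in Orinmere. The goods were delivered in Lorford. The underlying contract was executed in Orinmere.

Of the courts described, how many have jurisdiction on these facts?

The Civil Court of Rhodale:
  (a) The amount in controversy is 53,000 dollars, which meets the 15,000 dollars floor, so one alternative holds. Met.
  (b) The claim is a contract claim, not an employment claim. Met.
  (c) The plaintiff resides in Lordale, which is not Rhodale. Satisfied.
  (d) The amount in controversy is USD 53,000, within the 75,000 dollars ceiling, so one alternative holds. Satisfied.
  → Jurisdiction lies.
The Lordale Regional Court:
  (a) Halle Vail resides in Lordale, which satisfies one of the alternatives. Satisfied.
  (b) The plaintiff resides in Lordale — that alternative is enough. The exception is not triggered, since the claim is a contract claim, not a tort claim. Met.
  (c) The claim is a contract claim, not a tort claim. The proviso rescues it, though: the amount in controversy is USD 53,000, which meets the USD 50,000 floor. Condition met.
  → Jurisdiction lies.
The Provincial Court of Quenston:
  (a) Mira Holtz resides in Quenston, so one alternative holds. But the carve-out bites: the amount in controversy is 53,000 dollars, which meets the USD 5,000 floor. Condition not met.
  (b) No defendant is a corporation; the claim is a contract claim, not a tort claim; the amount in controversy is $53,000, below the USD 57,000 floor — every alternative fails. Not satisfied.
  (c) The claim is a contract claim, not a property claim, so this disjunct is met. Met.
  (d) The amount in controversy is 53,000 dollars, above the USD 45,500 ceiling. Not met.
  (e) The plaintiff resides in Lordale, not Quenston; the operative events occurred in Lorford, not Quenston — every alternative fails. Condition not met.
  → No jurisdiction.
The Quenston Regional Court:
  (a) No defendant is a corporation. Not met.
  (b) The claim is a contract claim. Met.
  (c) The claim is a contract claim, not a consumer claim. However, the defendant resides in Quenston, which falls within the stated exception and so defeats the condition. Fails.
  (d) The plaintiff resides in Lordale, which is not Quenston. And the carve-out is inapplicable — the claim does not concern real property. Satisfied.
  → Not every requirement is met — no jurisdiction.
Courts with jurisdiction: the Civil Court of Rhodale, the Lordale Regional Court — 2 in total.

2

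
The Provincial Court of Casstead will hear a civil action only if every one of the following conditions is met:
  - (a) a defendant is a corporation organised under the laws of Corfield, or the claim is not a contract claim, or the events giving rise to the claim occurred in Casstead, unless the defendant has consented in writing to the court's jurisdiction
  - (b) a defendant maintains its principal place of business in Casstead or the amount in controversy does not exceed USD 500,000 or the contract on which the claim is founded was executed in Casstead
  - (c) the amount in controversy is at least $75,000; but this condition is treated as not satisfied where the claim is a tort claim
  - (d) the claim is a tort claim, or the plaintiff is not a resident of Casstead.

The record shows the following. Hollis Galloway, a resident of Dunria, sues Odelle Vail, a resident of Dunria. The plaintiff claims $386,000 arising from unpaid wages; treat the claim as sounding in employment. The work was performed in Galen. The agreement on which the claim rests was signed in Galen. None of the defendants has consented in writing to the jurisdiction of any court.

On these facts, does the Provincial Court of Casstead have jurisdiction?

The Provincial Court of Casstead:
  (a) The claim is an employment claim, not a contract claim, so one alternative holds. Met.
  (b) The amount in controversy is $386,000, within the 500,000 dollars ceiling, so this disjunct is met. Condition met.
  (c) The amount in controversy is 386,000 dollars, which meets the $75,000 floor. The carve-out does not apply: the claim is an employment claim, not a tort claim. Satisfied.
  (d) The plaintiff resides in Dunria, which is not Casstead — that alternative is enough. Condition met.
  → Every requirement is satisfied — jurisdiction.

Yes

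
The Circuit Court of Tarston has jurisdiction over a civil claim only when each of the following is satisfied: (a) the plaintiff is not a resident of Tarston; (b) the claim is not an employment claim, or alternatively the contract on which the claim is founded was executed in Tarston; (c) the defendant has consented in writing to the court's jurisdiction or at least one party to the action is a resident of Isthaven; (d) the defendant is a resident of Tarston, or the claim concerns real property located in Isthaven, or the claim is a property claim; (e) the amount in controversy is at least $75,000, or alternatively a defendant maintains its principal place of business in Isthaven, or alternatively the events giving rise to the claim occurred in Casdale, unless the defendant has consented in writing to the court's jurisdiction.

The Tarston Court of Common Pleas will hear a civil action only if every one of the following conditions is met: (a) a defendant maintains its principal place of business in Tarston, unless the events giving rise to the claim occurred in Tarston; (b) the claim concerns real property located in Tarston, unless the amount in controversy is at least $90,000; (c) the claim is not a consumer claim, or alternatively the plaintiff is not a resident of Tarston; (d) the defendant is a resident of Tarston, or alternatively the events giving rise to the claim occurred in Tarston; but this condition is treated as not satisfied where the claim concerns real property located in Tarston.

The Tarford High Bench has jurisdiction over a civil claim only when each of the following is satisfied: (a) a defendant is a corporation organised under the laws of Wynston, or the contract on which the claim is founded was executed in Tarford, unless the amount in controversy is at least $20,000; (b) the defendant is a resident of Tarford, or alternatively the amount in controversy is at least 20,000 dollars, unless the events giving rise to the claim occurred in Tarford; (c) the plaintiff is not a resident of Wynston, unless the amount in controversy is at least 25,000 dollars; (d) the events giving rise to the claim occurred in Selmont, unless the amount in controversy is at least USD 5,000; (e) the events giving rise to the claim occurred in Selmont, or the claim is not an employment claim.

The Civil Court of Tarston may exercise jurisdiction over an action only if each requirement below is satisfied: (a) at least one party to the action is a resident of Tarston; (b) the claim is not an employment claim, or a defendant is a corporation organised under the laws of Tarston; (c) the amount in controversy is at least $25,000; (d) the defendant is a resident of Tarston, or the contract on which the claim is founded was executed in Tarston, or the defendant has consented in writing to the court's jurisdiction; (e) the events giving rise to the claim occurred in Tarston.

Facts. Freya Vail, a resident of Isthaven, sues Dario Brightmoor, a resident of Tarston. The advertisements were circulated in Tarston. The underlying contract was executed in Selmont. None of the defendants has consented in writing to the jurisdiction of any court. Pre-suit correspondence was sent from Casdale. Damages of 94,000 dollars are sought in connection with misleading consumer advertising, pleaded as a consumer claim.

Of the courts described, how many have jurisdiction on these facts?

4

The Circuit Court of Tarston:
  (a) The plaintiff resides in Isthaven, which is not Tarston. Condition met.
  (b) The claim is a consumer claim, not an employment claim — that alternative is enough. Satisfied.
  (c) Freya Vail resides in Isthaven — that alternative is enough. Met.
  (d) The defendant resides in Tarston — that alternative is enough. Met.
  (e) The amount in controversy is $94,000, which meets the $75,000 floor, so one alternative holds. Satisfied.
  → The court has jurisdiction.
The Tarston Court of Common Pleas:
  (a) No defendant is a corporation. The proviso rescues it, though: the operative events occurred in Tarston. Satisfied.
  (b) The claim does not concern real property. However, the amount in controversy is USD 94,000, which meets the $90,000 floor, so the 'unless' proviso supplies this condition. Condition met.
  (c) The plaintiff resides in Isthaven, which is not Tarston — that alternative is enough. Condition met.
  (d) The defendant resides in Tarston, which satisfies one of the alternatives. The exception is not triggered, since the claim does not concern real property. Satisfied.
  → All conditions met; jurisdiction exists.
The Tarford High Bench:
  (a) No defendant is a corporation; the contract was executed in Selmont, not Tarford — no alternative holds. But the amount in controversy is 94,000 dollars, which meets the $20,000 floor, and the 'unless' clause therefore excuses the requirement. Satisfied.
  (b) The amount in controversy is $94,000, which meets the USD 20,000 floor, so this disjunct is met. Condition met.
  (c) The plaintiff resides in Isthaven, which is not Wynston. Satisfied.
  (d) The operative events occurred in Tarston, not Selmont. But the amount in controversy is 94,000 dollars, which meets the USD 5,000 floor, and the 'unless' clause therefore excuses the requirement. Condition met.
  (e) The claim is a consumer claim, not an employment claim — that alternative is enough. Condition met.
  → Every requirement is satisfied — jurisdiction.
The Civil Court of Tarston:
  (a) Dario Brightmoor resides in Tarston. Condition met.
  (b) The claim is a consumer claim, not an employment claim, which satisfies one of the alternatives. Condition met.
  (c) The amount in controversy is 94,000 dollars, which meets the USD 25,000 floor. Satisfied.
  (d) The defendant resides in Tarston, so this disjunct is met. Satisfied.
  (e) The operative events occurred in Tarston. Satisfied.
  → The court has jurisdiction.
Courts with jurisdiction: the Circuit Court of Tarston, the Tarston Court of Common Pleas, the Tarford High Bench, the Civil Court of Tarston — 4 in total.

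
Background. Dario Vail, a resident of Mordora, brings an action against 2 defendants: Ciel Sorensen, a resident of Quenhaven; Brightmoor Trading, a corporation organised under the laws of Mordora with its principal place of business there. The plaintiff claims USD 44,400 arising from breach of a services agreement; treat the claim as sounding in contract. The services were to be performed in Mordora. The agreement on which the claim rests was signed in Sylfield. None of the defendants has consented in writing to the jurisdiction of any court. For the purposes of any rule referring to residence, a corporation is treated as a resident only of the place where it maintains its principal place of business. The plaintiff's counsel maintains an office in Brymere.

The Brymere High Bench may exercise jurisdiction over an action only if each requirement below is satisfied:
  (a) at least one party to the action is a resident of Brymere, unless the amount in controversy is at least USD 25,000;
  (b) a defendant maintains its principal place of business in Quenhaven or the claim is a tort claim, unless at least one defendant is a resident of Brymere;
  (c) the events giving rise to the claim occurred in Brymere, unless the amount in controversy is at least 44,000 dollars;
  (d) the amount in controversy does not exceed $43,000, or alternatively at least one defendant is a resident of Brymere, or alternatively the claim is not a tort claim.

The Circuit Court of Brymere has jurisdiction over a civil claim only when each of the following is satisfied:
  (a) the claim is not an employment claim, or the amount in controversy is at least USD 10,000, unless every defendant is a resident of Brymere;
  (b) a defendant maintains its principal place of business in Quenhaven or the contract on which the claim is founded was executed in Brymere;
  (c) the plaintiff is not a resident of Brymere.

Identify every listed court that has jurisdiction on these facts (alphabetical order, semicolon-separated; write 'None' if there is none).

The Brymere High Bench:
  (a) No party resides in Brymere. But the amount in controversy is 44,400 dollars, which meets the USD 25,000 floor, and the 'unless' clause therefore excuses the requirement. Satisfied.
  (b) The corporate defendant(s) have their principal place of business in Mordora, not Quenhaven; the claim is a contract claim, not a tort claim — no alternative holds. Nor does the 'unless' clause help: no defendant resides in Brymere (they reside in Quenhaven, Mordora). Not met.
  (c) The operative events occurred in Mordora, not Brymere. But the amount in controversy is $44,400, which meets the USD 44,000 floor, and the 'unless' clause therefore excuses the requirement. Met.
  (d) The claim is a contract claim, not a tort claim — that alternative is enough. Satisfied.
  → Not every requirement is met — no jurisdiction.
The Circuit Court of Brymere:
  (a) The claim is a contract claim, not an employment claim, so one alternative holds. Condition met.
  (b) The corporate defendant(s) have their principal place of business in Mordora, not Quenhaven; the contract was executed in Sylfield, not Brymere — none of the alternatives is met. Not satisfied.
  (c) The plaintiff resides in Mordora, which is not Brymere. Satisfied.
  → The court lacks jurisdiction.

None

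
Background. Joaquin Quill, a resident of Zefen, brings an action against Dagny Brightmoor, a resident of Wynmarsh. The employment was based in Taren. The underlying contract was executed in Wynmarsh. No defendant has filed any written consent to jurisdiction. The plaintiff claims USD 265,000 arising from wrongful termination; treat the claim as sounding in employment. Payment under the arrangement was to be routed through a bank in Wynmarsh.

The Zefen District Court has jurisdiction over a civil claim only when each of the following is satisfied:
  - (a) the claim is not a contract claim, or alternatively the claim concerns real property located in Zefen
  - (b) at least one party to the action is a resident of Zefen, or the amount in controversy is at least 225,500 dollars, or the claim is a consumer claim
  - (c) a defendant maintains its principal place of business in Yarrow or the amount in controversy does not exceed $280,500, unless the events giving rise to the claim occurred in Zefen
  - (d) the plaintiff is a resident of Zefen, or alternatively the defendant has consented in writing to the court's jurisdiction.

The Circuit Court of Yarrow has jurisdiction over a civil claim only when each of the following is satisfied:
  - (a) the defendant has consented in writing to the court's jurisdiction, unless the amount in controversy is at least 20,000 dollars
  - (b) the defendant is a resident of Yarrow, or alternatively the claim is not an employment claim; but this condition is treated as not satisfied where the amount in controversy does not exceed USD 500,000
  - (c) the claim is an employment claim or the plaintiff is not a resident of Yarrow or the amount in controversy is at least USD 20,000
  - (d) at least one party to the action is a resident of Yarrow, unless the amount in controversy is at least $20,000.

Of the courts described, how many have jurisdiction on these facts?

1

The Zefen District Court:
  (a) The claim is an employment claim, not a contract claim, which satisfies one of the alternatives. Met.
  (b) Joaquin Quill resides in Zefen, so one alternative holds. Satisfied.
  (c) The amount in controversy is $265,000, within the USD 280,500 ceiling, so this disjunct is met. Condition met.
  (d) The plaintiff resides in Zefen — that alternative is enough. Met.
  → All conditions met; jurisdiction exists.
The Circuit Court of Yarrow:
  (a) No such written consent has been filed. However, the amount in controversy is $265,000, which meets the 20,000 dollars floor, so the 'unless' proviso supplies this condition. Satisfied.
  (b) The defendant resides in Wynmarsh, not Yarrow; the claim is an employment claim — every alternative fails. Condition not met.
  (c) The claim is an employment claim, so one alternative holds. Met.
  (d) No party resides in Yarrow. However, the amount in controversy is $265,000, which meets the USD 20,000 floor, so the 'unless' proviso supplies this condition. Met.
  → At least one condition fails; no jurisdiction.
Courts with jurisdiction: the Zefen District Court — 1 in total.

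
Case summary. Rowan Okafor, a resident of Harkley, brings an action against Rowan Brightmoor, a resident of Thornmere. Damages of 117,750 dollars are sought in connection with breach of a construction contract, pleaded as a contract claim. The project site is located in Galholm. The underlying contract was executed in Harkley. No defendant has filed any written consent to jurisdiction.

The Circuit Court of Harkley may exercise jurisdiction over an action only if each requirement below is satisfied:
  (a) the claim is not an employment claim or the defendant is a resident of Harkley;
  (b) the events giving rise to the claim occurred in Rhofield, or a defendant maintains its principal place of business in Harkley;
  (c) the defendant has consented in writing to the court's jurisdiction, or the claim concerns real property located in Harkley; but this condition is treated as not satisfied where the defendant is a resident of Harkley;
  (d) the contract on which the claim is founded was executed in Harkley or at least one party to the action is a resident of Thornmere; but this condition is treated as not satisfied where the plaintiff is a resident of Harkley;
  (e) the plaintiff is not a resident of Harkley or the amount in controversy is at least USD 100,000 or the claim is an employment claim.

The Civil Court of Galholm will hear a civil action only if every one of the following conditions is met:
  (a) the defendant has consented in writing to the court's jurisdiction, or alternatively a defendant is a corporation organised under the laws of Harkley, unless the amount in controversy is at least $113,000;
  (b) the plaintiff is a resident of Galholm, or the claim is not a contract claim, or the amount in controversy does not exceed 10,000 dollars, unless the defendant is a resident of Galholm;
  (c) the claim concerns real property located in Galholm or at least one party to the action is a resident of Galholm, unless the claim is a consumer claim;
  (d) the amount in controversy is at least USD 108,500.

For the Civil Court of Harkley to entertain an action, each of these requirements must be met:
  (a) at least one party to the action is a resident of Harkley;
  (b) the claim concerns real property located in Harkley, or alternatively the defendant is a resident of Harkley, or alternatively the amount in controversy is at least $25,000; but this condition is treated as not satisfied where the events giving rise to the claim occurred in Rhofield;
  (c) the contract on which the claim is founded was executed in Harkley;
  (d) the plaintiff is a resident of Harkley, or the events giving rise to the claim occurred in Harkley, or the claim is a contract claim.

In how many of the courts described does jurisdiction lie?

The Circuit Court of Harkley:
  (a) The claim is a contract claim, not an employment claim, so one alternative holds. Condition met.
  (b) The operative events occurred in Galholm, not Rhofield; no defendant is a corporation — none of the alternatives is met. Not satisfied.
  (c) No such written consent has been filed; the claim does not concern real property — every alternative fails. Not satisfied.
  (d) The contract was executed in Harkley, which satisfies one of the alternatives. But the plaintiff resides in Harkley, triggering the carve-out and defeating this condition. Fails.
  (e) The amount in controversy is USD 117,750, which meets the USD 100,000 floor, so one alternative holds. Satisfied.
  → The court lacks jurisdiction.
The Civil Court of Galholm:
  (a) No such written consent has been filed; no defendant is a corporation — none of the alternatives is met. But the amount in controversy is 117,750 dollars, which meets the $113,000 floor, and the 'unless' clause therefore excuses the requirement. Satisfied.
  (b) The plaintiff resides in Harkley, not Galholm; the claim is a contract claim; the amount in controversy is USD 117,750, above the $10,000 ceiling — every alternative fails. Nor does the 'unless' clause help: the defendant resides in Thornmere, not Galholm. Fails.
  (c) The claim does not concern real property; no party resides in Galholm — none of the alternatives is met. And the claim is a contract claim, not a consumer claim, so the proviso does not save it. Not satisfied.
  (d) The amount in controversy is $117,750, which meets the 108,500 dollars floor. Condition met.
  → No jurisdiction.
The Civil Court of Harkley:
  (a) Rowan Okafor resides in Harkley. Met.
  (b) The amount in controversy is $117,750, which meets the 25,000 dollars floor, which satisfies one of the alternatives. The carve-out does not apply: the operative events occurred in Galholm, not Rhofield. Satisfied.
  (c) The contract was executed in Harkley. Condition met.
  (d) The plaintiff resides in Harkley, so this disjunct is met. Satisfied.
  → Jurisdiction lies.
Courts with jurisdiction: the Civil Court of Harkley — 1 in total.

1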